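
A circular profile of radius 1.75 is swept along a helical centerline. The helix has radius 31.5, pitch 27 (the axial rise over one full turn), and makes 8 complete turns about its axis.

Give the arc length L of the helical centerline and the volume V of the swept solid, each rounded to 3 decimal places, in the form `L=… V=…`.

L=1598.028 V=15374.831

2πR = 2π·31.5 = 197.920337
per-turn = √(197.920337² + 27²) = √(39172.4599 + 729) = √39901.4599 = 199.753498
L = 8 × 199.753498 = 1598.027982
V = π·1.75² × L = 9.621128 × 1598.027982 = 15374.830967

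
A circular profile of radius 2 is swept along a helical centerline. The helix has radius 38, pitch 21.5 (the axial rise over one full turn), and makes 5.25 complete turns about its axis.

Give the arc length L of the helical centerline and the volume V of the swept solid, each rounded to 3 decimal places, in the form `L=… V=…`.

L=1258.567 V=15815.623

2πR = 2π·38 = 238.761042
per-turn = √(238.761042² + 21.5²) = √(57006.8350 + 462.25) = √57469.0850 = 239.727105
L = 5.25 × 239.727105 = 1258.567303
V = π·2² × L = 12.566371 × 1258.567303 = 15815.623171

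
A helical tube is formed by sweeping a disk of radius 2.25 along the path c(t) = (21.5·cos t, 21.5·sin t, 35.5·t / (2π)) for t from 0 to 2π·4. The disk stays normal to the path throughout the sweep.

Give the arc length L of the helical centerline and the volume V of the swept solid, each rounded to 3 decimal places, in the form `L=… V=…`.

L=558.701 V=8885.749

2πR = 2π·21.5 = 135.088484
per-turn = √(135.088484² + 35.5²) = √(18248.8985 + 1260.25) = √19509.1485 = 139.675154
L = 4 × 139.675154 = 558.700614
V = π·2.25² × L = 15.904313 × 558.700614 = 8885.749339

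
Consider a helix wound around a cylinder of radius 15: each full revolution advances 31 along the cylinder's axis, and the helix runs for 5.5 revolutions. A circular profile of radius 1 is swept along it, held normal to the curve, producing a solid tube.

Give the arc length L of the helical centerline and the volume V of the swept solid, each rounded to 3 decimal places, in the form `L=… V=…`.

2πR = 2π·15 = 94.247780
per-turn = √(94.247780² + 31²) = √(8882.6440 + 961) = √9843.6440 = 99.215140
L = 5.5 × 99.215140 = 545.683269
V = π·1² × L = 3.141593 × 545.683269 = 1714.314548

L=545.683 V=1714.315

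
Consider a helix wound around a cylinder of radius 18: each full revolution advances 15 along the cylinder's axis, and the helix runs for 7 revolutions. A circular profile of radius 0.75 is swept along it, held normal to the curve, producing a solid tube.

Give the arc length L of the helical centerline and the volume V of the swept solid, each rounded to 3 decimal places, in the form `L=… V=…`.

2πR = 2π·18 = 113.097336
per-turn = √(113.097336² + 15²) = √(12791.0073 + 225) = √13016.0073 = 114.087718
L = 7 × 114.087718 = 798.614023
V = π·0.75² × L = 1.767146 × 798.614023 = 1411.267471

L=798.614 V=1411.267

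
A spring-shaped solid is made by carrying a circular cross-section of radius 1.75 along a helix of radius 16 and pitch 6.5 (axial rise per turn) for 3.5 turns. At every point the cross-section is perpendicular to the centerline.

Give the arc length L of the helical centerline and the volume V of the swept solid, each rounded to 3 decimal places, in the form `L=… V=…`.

2πR = 2π·16 = 100.530965
per-turn = √(100.530965² + 6.5²) = √(10106.4749 + 42.25) = √10148.7249 = 100.740880
L = 3.5 × 100.740880 = 352.593080
V = π·1.75² × L = 9.621128 × 352.593080 = 3392.342979

L=352.593 V=3392.343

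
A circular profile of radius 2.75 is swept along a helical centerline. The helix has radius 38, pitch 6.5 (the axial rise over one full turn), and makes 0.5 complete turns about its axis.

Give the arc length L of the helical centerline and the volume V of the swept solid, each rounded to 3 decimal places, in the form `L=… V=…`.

2πR = 2π·38 = 238.761042
per-turn = √(238.761042² + 6.5²) = √(57006.8350 + 42.25) = √57049.0850 = 238.849503
L = 0.5 × 238.849503 = 119.424751
V = π·2.75² × L = 23.758294 × 119.424751 = 2837.328408

L=119.425 V=2837.328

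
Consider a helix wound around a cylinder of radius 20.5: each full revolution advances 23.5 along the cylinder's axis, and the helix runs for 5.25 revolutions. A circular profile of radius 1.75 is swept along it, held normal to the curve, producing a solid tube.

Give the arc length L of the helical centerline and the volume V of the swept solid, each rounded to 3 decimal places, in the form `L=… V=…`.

2πR = 2π·20.5 = 128.805299
per-turn = √(128.805299² + 23.5²) = √(16590.8050 + 552.25) = √17143.0550 = 130.931490
L = 5.25 × 130.931490 = 687.390321
V = π·1.75² × L = 9.621128 × 687.390321 = 6613.469922

L=687.390 V=6613.470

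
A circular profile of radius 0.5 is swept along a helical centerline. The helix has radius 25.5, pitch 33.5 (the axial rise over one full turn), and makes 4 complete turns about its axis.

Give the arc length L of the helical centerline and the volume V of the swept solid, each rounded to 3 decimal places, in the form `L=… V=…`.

L=654.744 V=514.235

2πR = 2π·25.5 = 160.221225
per-turn = √(160.221225² + 33.5²) = √(25670.8410 + 1122.25) = √26793.0910 = 163.685953
L = 4 × 163.685953 = 654.743810
V = π·0.5² × L = 0.785398 × 654.743810 = 514.234586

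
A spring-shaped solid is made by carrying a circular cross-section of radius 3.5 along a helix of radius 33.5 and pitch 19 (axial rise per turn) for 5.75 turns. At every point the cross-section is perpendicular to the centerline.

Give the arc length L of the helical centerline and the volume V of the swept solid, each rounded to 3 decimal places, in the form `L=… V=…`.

L=1215.219 V=46767.123

2πR = 2π·33.5 = 210.486708
per-turn = √(210.486708² + 19²) = √(44304.6542 + 361) = √44665.6542 = 211.342504
L = 5.75 × 211.342504 = 1215.219400
V = π·3.5² × L = 38.484510 × 1215.219400 = 46767.123166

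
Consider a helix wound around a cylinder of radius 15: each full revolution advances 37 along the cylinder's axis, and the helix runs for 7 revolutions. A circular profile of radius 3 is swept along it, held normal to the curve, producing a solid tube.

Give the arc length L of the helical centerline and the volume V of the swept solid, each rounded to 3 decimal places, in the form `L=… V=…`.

2πR = 2π·15 = 94.247780
per-turn = √(94.247780² + 37²) = √(8882.6440 + 1369) = √10251.6440 = 101.250402
L = 7 × 101.250402 = 708.752816
V = π·3² × L = 28.274334 × 708.752816 = 20039.513758

L=708.753 V=20039.514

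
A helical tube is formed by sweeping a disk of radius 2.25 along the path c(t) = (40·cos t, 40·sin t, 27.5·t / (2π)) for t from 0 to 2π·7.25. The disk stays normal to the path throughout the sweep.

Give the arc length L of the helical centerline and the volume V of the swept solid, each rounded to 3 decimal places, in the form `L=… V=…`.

L=1832.999 V=29152.589

2πR = 2π·40 = 251.327412
per-turn = √(251.327412² + 27.5²) = √(63165.4682 + 756.25) = √63921.7182 = 252.827447
L = 7.25 × 252.827447 = 1832.998994
V = π·2.25² × L = 15.904313 × 1832.998994 = 29152.589375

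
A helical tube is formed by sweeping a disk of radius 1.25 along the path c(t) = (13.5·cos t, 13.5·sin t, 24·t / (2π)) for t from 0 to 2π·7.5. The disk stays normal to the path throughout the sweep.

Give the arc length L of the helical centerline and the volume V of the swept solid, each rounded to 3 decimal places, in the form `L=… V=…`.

L=661.147 V=3245.398

2πR = 2π·13.5 = 84.823002
per-turn = √(84.823002² + 24²) = √(7194.9416 + 576) = √7770.9416 = 88.152944
L = 7.5 × 88.152944 = 661.147083
V = π·1.25² × L = 4.908739 × 661.147083 = 3245.398155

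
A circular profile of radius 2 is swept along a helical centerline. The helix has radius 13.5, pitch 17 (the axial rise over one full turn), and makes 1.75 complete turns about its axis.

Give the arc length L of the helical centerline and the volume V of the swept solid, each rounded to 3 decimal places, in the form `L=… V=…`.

L=151.392 V=1902.449

2πR = 2π·13.5 = 84.823002
per-turn = √(84.823002² + 17²) = √(7194.9416 + 289) = √7483.9416 = 86.509778
L = 1.75 × 86.509778 = 151.392111
V = π·2² × L = 12.566371 × 151.392111 = 1902.449371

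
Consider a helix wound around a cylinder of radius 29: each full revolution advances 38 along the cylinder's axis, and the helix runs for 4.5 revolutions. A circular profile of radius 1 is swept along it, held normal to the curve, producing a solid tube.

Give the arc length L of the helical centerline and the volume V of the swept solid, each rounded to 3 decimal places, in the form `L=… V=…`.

2πR = 2π·29 = 182.212374
per-turn = √(182.212374² + 38²) = √(33201.3492 + 1444) = √34645.3492 = 186.132612
L = 4.5 × 186.132612 = 837.596753
V = π·1² × L = 3.141593 × 837.596753 = 2631.387807

L=837.597 V=2631.388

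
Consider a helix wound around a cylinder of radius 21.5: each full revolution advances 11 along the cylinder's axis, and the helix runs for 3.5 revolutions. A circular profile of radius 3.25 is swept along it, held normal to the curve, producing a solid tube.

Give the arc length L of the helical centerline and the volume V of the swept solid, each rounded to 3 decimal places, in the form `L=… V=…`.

L=474.375 V=15741.207

2πR = 2π·21.5 = 135.088484
per-turn = √(135.088484² + 11²) = √(18248.8985 + 121) = √18369.8985 = 135.535599
L = 3.5 × 135.535599 = 474.374596
V = π·3.25² × L = 33.183072 × 474.374596 = 15741.206557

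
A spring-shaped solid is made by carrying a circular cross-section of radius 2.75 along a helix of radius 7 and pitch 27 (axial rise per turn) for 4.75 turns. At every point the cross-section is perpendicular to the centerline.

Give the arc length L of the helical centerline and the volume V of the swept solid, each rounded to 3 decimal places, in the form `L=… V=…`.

2πR = 2π·7 = 43.982297
per-turn = √(43.982297² + 27²) = √(1934.4425 + 729) = √2663.4425 = 51.608550
L = 4.75 × 51.608550 = 245.140614
V = π·2.75² × L = 23.758294 × 245.140614 = 5824.122884

L=245.141 V=5824.123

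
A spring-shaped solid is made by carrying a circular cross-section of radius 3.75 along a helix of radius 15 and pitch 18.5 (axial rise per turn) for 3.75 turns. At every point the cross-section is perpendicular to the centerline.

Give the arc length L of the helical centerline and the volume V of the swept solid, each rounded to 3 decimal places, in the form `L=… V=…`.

L=360.174 V=15911.985

2πR = 2π·15 = 94.247780
per-turn = √(94.247780² + 18.5²) = √(8882.6440 + 342.25) = √9224.8940 = 96.046312
L = 3.75 × 96.046312 = 360.173668
V = π·3.75² × L = 44.178647 × 360.173668 = 15911.985239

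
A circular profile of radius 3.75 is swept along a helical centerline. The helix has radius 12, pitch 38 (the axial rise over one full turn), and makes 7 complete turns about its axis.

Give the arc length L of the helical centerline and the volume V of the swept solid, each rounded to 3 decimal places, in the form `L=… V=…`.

2πR = 2π·12 = 75.398224
per-turn = √(75.398224² + 38²) = √(5684.8921 + 1444) = √7128.8921 = 84.432767
L = 7 × 84.432767 = 591.029369
V = π·3.75² × L = 44.178647 × 591.029369 = 26110.877662

L=591.029 V=26110.878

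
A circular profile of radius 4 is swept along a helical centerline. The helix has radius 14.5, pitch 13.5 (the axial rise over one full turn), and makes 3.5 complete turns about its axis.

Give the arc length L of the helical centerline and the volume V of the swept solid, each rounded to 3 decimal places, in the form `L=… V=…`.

L=322.353 V=16203.248

2πR = 2π·14.5 = 91.106187
per-turn = √(91.106187² + 13.5²) = √(8300.3373 + 182.25) = √8482.5873 = 92.100963
L = 3.5 × 92.100963 = 322.353369
V = π·4² × L = 50.265482 × 322.353369 = 16203.247610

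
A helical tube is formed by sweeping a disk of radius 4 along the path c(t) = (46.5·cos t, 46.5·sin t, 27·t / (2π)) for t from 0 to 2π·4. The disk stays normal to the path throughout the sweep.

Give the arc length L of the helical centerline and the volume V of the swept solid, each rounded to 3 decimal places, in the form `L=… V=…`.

L=1173.652 V=58994.191

2πR = 2π·46.5 = 292.168117
per-turn = √(292.168117² + 27²) = √(85362.2085 + 729) = √86091.2085 = 293.413034
L = 4 × 293.413034 = 1173.652136
V = π·4² × L = 50.265482 × 1173.652136 = 58994.190834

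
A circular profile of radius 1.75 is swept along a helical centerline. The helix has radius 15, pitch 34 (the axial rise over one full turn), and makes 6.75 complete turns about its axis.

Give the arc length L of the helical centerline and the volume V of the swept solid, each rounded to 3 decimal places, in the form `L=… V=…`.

2πR = 2π·15 = 94.247780
per-turn = √(94.247780² + 34²) = √(8882.6440 + 1156) = √10038.6440 = 100.193033
L = 6.75 × 100.193033 = 676.302976
V = π·1.75² × L = 9.621128 × 676.302976 = 6506.797163

L=676.303 V=6506.797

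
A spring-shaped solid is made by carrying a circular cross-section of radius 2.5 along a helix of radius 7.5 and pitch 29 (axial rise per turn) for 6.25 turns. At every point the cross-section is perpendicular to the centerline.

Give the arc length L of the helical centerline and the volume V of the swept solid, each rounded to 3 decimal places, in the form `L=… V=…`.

2πR = 2π·7.5 = 47.123890
per-turn = √(47.123890² + 29²) = √(2220.6610 + 841) = √3061.6610 = 55.332278
L = 6.25 × 55.332278 = 345.826738
V = π·2.5² × L = 19.634954 × 345.826738 = 6790.292114

L=345.827 V=6790.292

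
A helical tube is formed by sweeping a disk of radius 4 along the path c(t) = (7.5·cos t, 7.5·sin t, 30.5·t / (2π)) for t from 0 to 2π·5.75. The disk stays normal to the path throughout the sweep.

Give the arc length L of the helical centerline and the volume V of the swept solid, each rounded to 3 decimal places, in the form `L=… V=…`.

L=322.765 V=16223.919

2πR = 2π·7.5 = 47.123890
per-turn = √(47.123890² + 30.5²) = √(2220.6610 + 930.25) = √3150.9110 = 56.132976
L = 5.75 × 56.132976 = 322.764612
V = π·4² × L = 50.265482 × 322.764612 = 16223.918931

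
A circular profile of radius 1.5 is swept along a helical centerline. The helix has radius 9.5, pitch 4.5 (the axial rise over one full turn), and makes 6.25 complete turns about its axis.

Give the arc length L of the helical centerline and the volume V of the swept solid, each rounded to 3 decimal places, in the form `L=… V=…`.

2πR = 2π·9.5 = 59.690260
per-turn = √(59.690260² + 4.5²) = √(3562.9272 + 20.25) = √3583.1772 = 59.859646
L = 6.25 × 59.859646 = 374.122786
V = π·1.5² × L = 7.068583 × 374.122786 = 2644.518140

L=374.123 V=2644.518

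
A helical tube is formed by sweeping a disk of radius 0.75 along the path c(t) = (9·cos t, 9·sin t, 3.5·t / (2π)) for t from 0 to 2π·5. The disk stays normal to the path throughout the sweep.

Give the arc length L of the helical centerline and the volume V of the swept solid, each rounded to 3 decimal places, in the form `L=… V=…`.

L=283.284 V=500.605

2πR = 2π·9 = 56.548668
per-turn = √(56.548668² + 3.5²) = √(3197.7518 + 12.25) = √3210.0018 = 56.656878
L = 5 × 56.656878 = 283.284390
V = π·0.75² × L = 1.767146 × 283.284390 = 500.604839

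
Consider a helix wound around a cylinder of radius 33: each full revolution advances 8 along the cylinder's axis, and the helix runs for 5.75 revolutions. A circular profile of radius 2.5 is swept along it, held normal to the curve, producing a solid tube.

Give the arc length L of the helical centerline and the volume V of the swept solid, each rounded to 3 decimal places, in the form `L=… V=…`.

L=1193.121 V=23426.886

2πR = 2π·33 = 207.345115
per-turn = √(207.345115² + 8²) = √(42991.9968 + 64) = √43055.9968 = 207.499390
L = 5.75 × 207.499390 = 1193.121491
V = π·2.5² × L = 19.634954 × 1193.121491 = 23426.885701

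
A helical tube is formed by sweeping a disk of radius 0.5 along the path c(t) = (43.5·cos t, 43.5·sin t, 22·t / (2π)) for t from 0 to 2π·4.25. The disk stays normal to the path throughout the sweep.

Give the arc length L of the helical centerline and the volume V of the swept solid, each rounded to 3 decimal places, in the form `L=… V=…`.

2πR = 2π·43.5 = 273.318561
per-turn = √(273.318561² + 22²) = √(74703.0357 + 484) = √75187.0357 = 274.202545
L = 4.25 × 274.202545 = 1165.360816
V = π·0.5² × L = 0.785398 × 1165.360816 = 915.272245

L=1165.361 V=915.272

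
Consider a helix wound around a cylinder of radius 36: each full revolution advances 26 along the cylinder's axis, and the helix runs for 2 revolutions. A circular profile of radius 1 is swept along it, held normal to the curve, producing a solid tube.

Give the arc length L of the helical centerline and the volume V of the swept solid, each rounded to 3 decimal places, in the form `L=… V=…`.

L=455.368 V=1430.581

2πR = 2π·36 = 226.194671
per-turn = √(226.194671² + 26²) = √(51164.0292 + 676) = √51840.0292 = 227.684056
L = 2 × 227.684056 = 455.368111
V = π·1² × L = 3.141593 × 455.368111 = 1430.581113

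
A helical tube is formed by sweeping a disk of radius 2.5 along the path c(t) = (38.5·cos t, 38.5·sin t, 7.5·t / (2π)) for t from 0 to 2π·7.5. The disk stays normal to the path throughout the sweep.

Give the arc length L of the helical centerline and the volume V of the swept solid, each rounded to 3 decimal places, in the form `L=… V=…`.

2πR = 2π·38.5 = 241.902634
per-turn = √(241.902634² + 7.5²) = √(58516.8845 + 56.25) = √58573.1345 = 242.018872
L = 7.5 × 242.018872 = 1815.141541
V = π·2.5² × L = 19.634954 × 1815.141541 = 35640.220823

L=1815.142 V=35640.221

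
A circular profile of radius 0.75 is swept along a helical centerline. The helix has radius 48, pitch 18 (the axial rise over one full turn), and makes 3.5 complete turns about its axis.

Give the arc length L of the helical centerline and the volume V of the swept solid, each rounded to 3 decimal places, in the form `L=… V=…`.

2πR = 2π·48 = 301.592895
per-turn = √(301.592895² + 18²) = √(90958.2742 + 324) = √91282.2742 = 302.129565
L = 3.5 × 302.129565 = 1057.453478
V = π·0.75² × L = 1.767146 × 1057.453478 = 1868.674544

L=1057.453 V=1868.675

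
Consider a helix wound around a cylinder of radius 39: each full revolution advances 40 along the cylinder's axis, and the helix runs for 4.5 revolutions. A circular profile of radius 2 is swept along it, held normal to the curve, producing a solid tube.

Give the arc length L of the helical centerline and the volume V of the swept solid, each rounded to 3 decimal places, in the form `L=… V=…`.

2πR = 2π·39 = 245.044227
per-turn = √(245.044227² + 40²) = √(60046.6732 + 1600) = √61646.6732 = 248.287481
L = 4.5 × 248.287481 = 1117.293664
V = π·2² × L = 12.566371 × 1117.293664 = 14040.326268

L=1117.294 V=14040.326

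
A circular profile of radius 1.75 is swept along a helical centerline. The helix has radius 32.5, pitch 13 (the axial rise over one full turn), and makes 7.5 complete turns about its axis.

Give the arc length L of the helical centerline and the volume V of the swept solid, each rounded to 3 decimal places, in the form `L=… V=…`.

2πR = 2π·32.5 = 204.203522
per-turn = √(204.203522² + 13²) = √(41699.0786 + 169) = √41868.0786 = 204.616907
L = 7.5 × 204.616907 = 1534.626802
V = π·1.75² × L = 9.621128 × 1534.626802 = 14764.840128

L=1534.627 V=14764.840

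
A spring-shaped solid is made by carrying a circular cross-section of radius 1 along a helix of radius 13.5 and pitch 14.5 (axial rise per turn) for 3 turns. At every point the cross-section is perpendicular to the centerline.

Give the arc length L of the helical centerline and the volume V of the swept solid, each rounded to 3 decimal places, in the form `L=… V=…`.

2πR = 2π·13.5 = 84.823002
per-turn = √(84.823002² + 14.5²) = √(7194.9416 + 210.25) = √7405.1916 = 86.053423
L = 3 × 86.053423 = 258.160269
V = π·1² × L = 3.141593 × 258.160269 = 811.034404

L=258.160 V=811.034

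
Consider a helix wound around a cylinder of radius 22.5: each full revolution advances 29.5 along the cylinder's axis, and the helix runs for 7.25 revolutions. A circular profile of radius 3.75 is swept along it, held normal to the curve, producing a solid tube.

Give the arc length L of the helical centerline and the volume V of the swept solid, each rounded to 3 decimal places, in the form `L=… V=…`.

L=1047.021 V=46255.992

2πR = 2π·22.5 = 141.371669
per-turn = √(141.371669² + 29.5²) = √(19985.9489 + 870.25) = √20856.1989 = 144.416754
L = 7.25 × 144.416754 = 1047.021468
V = π·3.75² × L = 44.178647 × 1047.021468 = 46255.991531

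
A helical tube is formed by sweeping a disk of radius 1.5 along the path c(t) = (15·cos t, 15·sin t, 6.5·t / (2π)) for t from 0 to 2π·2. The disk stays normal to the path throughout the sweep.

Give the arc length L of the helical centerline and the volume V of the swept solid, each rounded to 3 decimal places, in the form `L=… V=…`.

2πR = 2π·15 = 94.247780
per-turn = √(94.247780² + 6.5²) = √(8882.6440 + 42.25) = √8924.8940 = 94.471657
L = 2 × 94.471657 = 188.943314
V = π·1.5² × L = 7.068583 × 188.943314 = 1335.561585

L=188.943 V=1335.562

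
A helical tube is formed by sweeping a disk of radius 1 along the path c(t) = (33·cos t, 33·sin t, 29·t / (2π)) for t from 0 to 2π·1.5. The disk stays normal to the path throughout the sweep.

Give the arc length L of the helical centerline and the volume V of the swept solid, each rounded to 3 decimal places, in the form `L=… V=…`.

L=314.045 V=986.601

2πR = 2π·33 = 207.345115
per-turn = √(207.345115² + 29²) = √(42991.9968 + 841) = √43832.9968 = 209.363313
L = 1.5 × 209.363313 = 314.044969
V = π·1² × L = 3.141593 × 314.044969 = 986.601368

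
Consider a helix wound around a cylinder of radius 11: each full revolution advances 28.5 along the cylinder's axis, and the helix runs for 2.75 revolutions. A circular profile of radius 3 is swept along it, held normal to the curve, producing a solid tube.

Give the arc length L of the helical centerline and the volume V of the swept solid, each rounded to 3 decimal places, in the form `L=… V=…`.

L=205.591 V=5812.962

2πR = 2π·11 = 69.115038
per-turn = √(69.115038² + 28.5²) = √(4776.8885 + 812.25) = √5589.1385 = 74.760541
L = 2.75 × 74.760541 = 205.591488
V = π·3² × L = 28.274334 × 205.591488 = 5812.962389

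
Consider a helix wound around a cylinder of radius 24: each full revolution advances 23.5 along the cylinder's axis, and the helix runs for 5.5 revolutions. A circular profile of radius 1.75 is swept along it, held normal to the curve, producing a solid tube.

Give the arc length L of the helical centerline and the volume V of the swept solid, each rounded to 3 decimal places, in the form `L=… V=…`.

2πR = 2π·24 = 150.796447
per-turn = √(150.796447² + 23.5²) = √(22739.5685 + 552.25) = √23291.8185 = 152.616574
L = 5.5 × 152.616574 = 839.391155
V = π·1.75² × L = 9.621128 × 839.391155 = 8075.889325

L=839.391 V=8075.889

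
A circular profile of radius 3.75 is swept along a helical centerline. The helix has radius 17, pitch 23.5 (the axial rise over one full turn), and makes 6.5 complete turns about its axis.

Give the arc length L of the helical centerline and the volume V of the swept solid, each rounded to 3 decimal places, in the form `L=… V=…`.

L=710.897 V=31406.448

2πR = 2π·17 = 106.814150
per-turn = √(106.814150² + 23.5²) = √(11409.2627 + 552.25) = √11961.5127 = 109.368701
L = 6.5 × 109.368701 = 710.896554
V = π·3.75² × L = 44.178647 × 710.896554 = 31406.447711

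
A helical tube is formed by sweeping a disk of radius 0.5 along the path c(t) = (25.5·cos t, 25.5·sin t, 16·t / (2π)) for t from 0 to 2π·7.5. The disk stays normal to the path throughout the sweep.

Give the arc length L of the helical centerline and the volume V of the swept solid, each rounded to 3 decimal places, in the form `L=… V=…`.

2πR = 2π·25.5 = 160.221225
per-turn = √(160.221225² + 16²) = √(25670.8410 + 256) = √25926.8410 = 161.018139
L = 7.5 × 161.018139 = 1207.636042
V = π·0.5² × L = 0.785398 × 1207.636042 = 948.475129

L=1207.636 V=948.475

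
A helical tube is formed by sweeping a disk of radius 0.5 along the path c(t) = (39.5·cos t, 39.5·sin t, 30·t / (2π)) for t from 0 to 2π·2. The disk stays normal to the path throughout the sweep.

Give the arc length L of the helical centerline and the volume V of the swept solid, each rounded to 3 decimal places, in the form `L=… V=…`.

2πR = 2π·39.5 = 248.185820
per-turn = √(248.185820² + 30²) = √(61596.2011 + 900) = √62496.2011 = 249.992402
L = 2 × 249.992402 = 499.984804
V = π·0.5² × L = 0.785398 × 499.984804 = 392.687147

L=499.985 V=392.687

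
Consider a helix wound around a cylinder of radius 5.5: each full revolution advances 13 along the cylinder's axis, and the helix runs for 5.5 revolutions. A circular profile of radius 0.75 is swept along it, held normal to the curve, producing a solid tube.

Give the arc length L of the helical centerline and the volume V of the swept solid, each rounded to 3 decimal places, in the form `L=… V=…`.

2πR = 2π·5.5 = 34.557519
per-turn = √(34.557519² + 13²) = √(1194.2221 + 169) = √1363.2221 = 36.921838
L = 5.5 × 36.921838 = 203.070110
V = π·0.75² × L = 1.767146 × 203.070110 = 358.854505

L=203.070 V=358.855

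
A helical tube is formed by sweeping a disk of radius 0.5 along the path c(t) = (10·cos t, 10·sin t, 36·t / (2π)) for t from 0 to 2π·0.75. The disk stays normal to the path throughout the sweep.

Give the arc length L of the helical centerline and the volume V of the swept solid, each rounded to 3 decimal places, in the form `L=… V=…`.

L=54.311 V=42.656

2πR = 2π·10 = 62.831853
per-turn = √(62.831853² + 36²) = √(3947.8418 + 1296) = √5243.8418 = 72.414375
L = 0.75 × 72.414375 = 54.310782
V = π·0.5² × L = 0.785398 × 54.310782 = 42.655588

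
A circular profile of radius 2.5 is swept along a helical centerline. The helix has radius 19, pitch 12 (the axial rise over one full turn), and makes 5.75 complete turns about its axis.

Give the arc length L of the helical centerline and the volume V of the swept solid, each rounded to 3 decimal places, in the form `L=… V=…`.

L=689.897 V=13546.099

2πR = 2π·19 = 119.380521
per-turn = √(119.380521² + 12²) = √(14251.7088 + 144) = √14395.7088 = 119.982118
L = 5.75 × 119.982118 = 689.897181
V = π·2.5² × L = 19.634954 × 689.897181 = 13546.099477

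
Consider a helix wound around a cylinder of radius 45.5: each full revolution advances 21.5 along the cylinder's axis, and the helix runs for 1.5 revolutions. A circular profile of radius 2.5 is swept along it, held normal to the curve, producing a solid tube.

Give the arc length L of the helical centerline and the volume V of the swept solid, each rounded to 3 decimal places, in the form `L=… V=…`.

2πR = 2π·45.5 = 285.884931
per-turn = √(285.884931² + 21.5²) = √(81730.1940 + 462.25) = √82192.4440 = 286.692246
L = 1.5 × 286.692246 = 430.038369
V = π·2.5² × L = 19.634954 × 430.038369 = 8443.783637

L=430.038 V=8443.784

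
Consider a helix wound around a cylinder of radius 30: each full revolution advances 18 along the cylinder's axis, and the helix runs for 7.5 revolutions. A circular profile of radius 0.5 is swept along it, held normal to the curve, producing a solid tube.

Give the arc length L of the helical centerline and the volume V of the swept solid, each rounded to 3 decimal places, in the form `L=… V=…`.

2πR = 2π·30 = 188.495559
per-turn = √(188.495559² + 18²) = √(35530.5758 + 324) = √35854.5758 = 189.353046
L = 7.5 × 189.353046 = 1420.147841
V = π·0.5² × L = 0.785398 × 1420.147841 = 1115.381506

L=1420.148 V=1115.382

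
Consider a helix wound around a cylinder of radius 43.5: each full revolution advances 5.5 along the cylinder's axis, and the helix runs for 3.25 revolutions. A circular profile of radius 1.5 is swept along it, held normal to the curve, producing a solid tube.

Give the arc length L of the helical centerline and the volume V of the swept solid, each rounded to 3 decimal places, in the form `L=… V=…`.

2πR = 2π·43.5 = 273.318561
per-turn = √(273.318561² + 5.5²) = √(74703.0357 + 30.25) = √74733.2857 = 273.373894
L = 3.25 × 273.373894 = 888.465154
V = π·1.5² × L = 7.068583 × 888.465154 = 6280.190104

L=888.465 V=6280.190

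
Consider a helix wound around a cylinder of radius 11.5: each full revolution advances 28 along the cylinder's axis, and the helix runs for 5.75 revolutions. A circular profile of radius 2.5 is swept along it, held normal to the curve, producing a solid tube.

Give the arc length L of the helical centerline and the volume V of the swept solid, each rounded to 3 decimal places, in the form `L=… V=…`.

L=445.579 V=8748.931

2πR = 2π·11.5 = 72.256631
per-turn = √(72.256631² + 28²) = √(5221.0207 + 784) = √6005.0207 = 77.492069
L = 5.75 × 77.492069 = 445.579396
V = π·2.5² × L = 19.634954 × 445.579396 = 8748.930975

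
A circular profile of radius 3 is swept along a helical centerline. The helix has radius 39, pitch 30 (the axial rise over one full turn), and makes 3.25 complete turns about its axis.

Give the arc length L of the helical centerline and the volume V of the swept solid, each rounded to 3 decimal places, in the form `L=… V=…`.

2πR = 2π·39 = 245.044227
per-turn = √(245.044227² + 30²) = √(60046.6732 + 900) = √60946.6732 = 246.873800
L = 3.25 × 246.873800 = 802.339850
V = π·3² × L = 28.274334 × 802.339850 = 22685.624815

L=802.340 V=22685.625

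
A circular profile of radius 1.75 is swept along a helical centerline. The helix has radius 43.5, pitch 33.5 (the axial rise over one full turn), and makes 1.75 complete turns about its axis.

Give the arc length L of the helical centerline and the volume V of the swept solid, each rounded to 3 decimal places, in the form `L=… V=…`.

L=481.887 V=4636.295

2πR = 2π·43.5 = 273.318561
per-turn = √(273.318561² + 33.5²) = √(74703.0357 + 1122.25) = √75825.2857 = 275.363915
L = 1.75 × 275.363915 = 481.886851
V = π·1.75² × L = 9.621128 × 481.886851 = 4636.294838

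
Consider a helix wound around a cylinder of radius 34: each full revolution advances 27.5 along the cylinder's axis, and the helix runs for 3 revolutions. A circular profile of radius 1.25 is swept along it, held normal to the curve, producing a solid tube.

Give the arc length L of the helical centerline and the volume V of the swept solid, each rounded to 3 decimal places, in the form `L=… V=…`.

2πR = 2π·34 = 213.628300
per-turn = √(213.628300² + 27.5²) = √(45637.0508 + 756.25) = √46393.3008 = 215.391041
L = 3 × 215.391041 = 646.173124
V = π·1.25² × L = 4.908739 × 646.173124 = 3171.894907

L=646.173 V=3171.895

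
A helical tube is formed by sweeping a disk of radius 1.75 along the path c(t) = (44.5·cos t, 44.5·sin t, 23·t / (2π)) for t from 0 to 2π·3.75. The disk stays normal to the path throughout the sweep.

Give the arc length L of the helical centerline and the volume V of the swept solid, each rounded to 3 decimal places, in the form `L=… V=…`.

L=1052.048 V=10121.888

2πR = 2π·44.5 = 279.601746
per-turn = √(279.601746² + 23²) = √(78177.1365 + 529) = √78706.1365 = 280.546140
L = 3.75 × 280.546140 = 1052.048024
V = π·1.75² × L = 9.621128 × 1052.048024 = 10121.888173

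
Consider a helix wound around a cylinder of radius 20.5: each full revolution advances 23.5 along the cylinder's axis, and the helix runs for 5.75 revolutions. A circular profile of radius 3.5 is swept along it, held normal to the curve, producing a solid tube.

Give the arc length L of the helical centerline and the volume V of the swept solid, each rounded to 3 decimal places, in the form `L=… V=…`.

2πR = 2π·20.5 = 128.805299
per-turn = √(128.805299² + 23.5²) = √(16590.8050 + 552.25) = √17143.0550 = 130.931490
L = 5.75 × 130.931490 = 752.856066
V = π·3.5² × L = 38.484510 × 752.856066 = 28973.296799

L=752.856 V=28973.297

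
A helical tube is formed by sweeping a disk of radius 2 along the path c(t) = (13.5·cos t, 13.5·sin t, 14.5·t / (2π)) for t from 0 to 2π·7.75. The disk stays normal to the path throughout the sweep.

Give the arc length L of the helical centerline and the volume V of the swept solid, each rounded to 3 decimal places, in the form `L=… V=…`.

L=666.914 V=8380.689

2πR = 2π·13.5 = 84.823002
per-turn = √(84.823002² + 14.5²) = √(7194.9416 + 210.25) = √7405.1916 = 86.053423
L = 7.75 × 86.053423 = 666.914028
V = π·2² × L = 12.566371 × 666.914028 = 8380.688846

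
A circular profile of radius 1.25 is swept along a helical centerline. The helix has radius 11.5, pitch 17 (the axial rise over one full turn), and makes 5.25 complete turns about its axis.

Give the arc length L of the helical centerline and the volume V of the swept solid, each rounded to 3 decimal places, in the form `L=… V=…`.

2πR = 2π·11.5 = 72.256631
per-turn = √(72.256631² + 17²) = √(5221.0207 + 289) = √5510.0207 = 74.229514
L = 5.25 × 74.229514 = 389.704948
V = π·1.25² × L = 4.908739 × 389.704948 = 1912.959689

L=389.705 V=1912.960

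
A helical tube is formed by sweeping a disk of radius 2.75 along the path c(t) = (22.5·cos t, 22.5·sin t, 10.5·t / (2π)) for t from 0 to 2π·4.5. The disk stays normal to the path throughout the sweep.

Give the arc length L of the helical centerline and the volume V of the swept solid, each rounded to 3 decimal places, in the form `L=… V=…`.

2πR = 2π·22.5 = 141.371669
per-turn = √(141.371669² + 10.5²) = √(19985.9489 + 110.25) = √20096.1989 = 141.761063
L = 4.5 × 141.761063 = 637.924782
V = π·2.75² × L = 23.758294 × 637.924782 = 15156.004812

L=637.925 V=15156.005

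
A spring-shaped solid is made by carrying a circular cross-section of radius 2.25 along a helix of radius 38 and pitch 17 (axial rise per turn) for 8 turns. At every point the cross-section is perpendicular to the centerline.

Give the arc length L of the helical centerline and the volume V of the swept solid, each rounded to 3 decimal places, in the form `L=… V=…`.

L=1914.924 V=30455.548

2πR = 2π·38 = 238.761042
per-turn = √(238.761042² + 17²) = √(57006.8350 + 289) = √57295.8350 = 239.365484
L = 8 × 239.365484 = 1914.923874
V = π·2.25² × L = 15.904313 × 1914.923874 = 30455.548289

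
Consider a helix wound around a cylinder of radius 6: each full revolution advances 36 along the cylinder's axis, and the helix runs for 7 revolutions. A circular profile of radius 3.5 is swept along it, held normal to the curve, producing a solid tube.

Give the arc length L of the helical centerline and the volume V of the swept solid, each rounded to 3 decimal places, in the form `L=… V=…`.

2πR = 2π·6 = 37.699112
per-turn = √(37.699112² + 36²) = √(1421.2230 + 1296) = √2717.2230 = 52.126989
L = 7 × 52.126989 = 364.888926
V = π·3.5² × L = 38.484510 × 364.888926 = 14042.571542

L=364.889 V=14042.572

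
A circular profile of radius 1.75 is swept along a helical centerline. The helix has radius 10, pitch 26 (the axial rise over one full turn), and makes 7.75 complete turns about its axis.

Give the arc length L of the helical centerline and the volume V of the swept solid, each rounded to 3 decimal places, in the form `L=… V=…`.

L=526.991 V=5070.247

2πR = 2π·10 = 62.831853
per-turn = √(62.831853² + 26²) = √(3947.8418 + 676) = √4623.8418 = 67.998836
L = 7.75 × 67.998836 = 526.990983
V = π·1.75² × L = 9.621128 × 526.990983 = 5070.247436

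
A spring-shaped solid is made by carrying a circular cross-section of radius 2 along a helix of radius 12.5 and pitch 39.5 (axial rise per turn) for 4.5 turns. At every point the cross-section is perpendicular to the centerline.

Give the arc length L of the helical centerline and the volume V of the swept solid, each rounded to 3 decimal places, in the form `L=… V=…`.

L=395.610 V=4971.381

2πR = 2π·12.5 = 78.539816
per-turn = √(78.539816² + 39.5²) = √(6168.5028 + 1560.25) = √7728.7528 = 87.913325
L = 4.5 × 87.913325 = 395.609963
V = π·2² × L = 12.566371 × 395.609963 = 4971.381420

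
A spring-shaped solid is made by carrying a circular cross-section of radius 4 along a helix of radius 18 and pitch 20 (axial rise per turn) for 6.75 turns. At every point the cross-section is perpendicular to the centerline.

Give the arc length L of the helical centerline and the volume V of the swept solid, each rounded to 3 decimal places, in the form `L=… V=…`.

L=775.252 V=38968.403

2πR = 2π·18 = 113.097336
per-turn = √(113.097336² + 20²) = √(12791.0073 + 400) = √13191.0073 = 114.852111
L = 6.75 × 114.852111 = 775.251746
V = π·4² × L = 50.265482 × 775.251746 = 38968.403058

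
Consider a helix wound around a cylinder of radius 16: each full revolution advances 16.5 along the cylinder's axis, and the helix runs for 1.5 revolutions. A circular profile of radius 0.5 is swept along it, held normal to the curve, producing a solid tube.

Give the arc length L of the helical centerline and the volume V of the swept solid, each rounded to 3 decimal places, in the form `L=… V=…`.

L=152.814 V=120.020

2πR = 2π·16 = 100.530965
per-turn = √(100.530965² + 16.5²) = √(10106.4749 + 272.25) = √10378.7249 = 101.876027
L = 1.5 × 101.876027 = 152.814041
V = π·0.5² × L = 0.785398 × 152.814041 = 120.019867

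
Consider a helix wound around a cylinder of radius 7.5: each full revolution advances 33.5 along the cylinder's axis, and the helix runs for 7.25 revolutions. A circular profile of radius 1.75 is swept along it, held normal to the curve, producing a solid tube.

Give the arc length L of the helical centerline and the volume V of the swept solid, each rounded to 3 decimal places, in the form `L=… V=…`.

L=419.180 V=4032.983

2πR = 2π·7.5 = 47.123890
per-turn = √(47.123890² + 33.5²) = √(2220.6610 + 1122.25) = √3342.9110 = 57.817912
L = 7.25 × 57.817912 = 419.179865
V = π·1.75² × L = 9.621128 × 419.179865 = 4032.982924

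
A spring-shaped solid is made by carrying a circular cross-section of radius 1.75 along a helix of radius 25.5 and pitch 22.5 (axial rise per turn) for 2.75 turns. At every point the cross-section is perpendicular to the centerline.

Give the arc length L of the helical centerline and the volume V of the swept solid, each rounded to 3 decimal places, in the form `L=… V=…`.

2πR = 2π·25.5 = 160.221225
per-turn = √(160.221225² + 22.5²) = √(25670.8410 + 506.25) = √26177.0910 = 161.793359
L = 2.75 × 161.793359 = 444.931738
V = π·1.75² × L = 9.621128 × 444.931738 = 4280.744976

L=444.932 V=4280.745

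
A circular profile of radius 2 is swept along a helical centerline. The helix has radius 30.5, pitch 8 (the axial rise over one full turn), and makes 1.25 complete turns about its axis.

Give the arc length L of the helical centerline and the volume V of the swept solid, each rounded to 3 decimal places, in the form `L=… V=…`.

L=239.755 V=3012.851

2πR = 2π·30.5 = 191.637152
per-turn = √(191.637152² + 8²) = √(36724.7980 + 64) = √36788.7980 = 191.804061
L = 1.25 × 191.804061 = 239.755077
V = π·2² × L = 12.566371 × 239.755077 = 3012.851151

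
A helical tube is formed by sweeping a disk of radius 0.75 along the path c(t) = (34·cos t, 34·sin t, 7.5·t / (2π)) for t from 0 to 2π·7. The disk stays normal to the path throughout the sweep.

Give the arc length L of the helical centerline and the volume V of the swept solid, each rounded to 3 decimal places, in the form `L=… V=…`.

L=1496.319 V=2644.215

2πR = 2π·34 = 213.628300
per-turn = √(213.628300² + 7.5²) = √(45637.0508 + 56.25) = √45693.3008 = 213.759914
L = 7 × 213.759914 = 1496.319397
V = π·0.75² × L = 1.767146 × 1496.319397 = 2644.214638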